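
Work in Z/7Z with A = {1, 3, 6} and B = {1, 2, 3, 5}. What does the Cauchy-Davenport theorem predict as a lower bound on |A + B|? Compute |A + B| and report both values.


Cauchy-Davenport: |A + B| ≥ min(p, |A| + |B| - 1) for A, B nonempty in Z/pZ.
|A| = 3, |B| = 4, p = 7.
CD lower bound = min(7, 3 + 4 - 1) = min(7, 6) = 6.
Compute A + B mod 7 directly:
a = 1: 1+1=2, 1+2=3, 1+3=4, 1+5=6
a = 3: 3+1=4, 3+2=5, 3+3=6, 3+5=1
a = 6: 6+1=0, 6+2=1, 6+3=2, 6+5=4
A + B = {0, 1, 2, 3, 4, 5, 6}, so |A + B| = 7.
Verify: 7 ≥ 6? Yes ✓.

CD lower bound = 6, actual |A + B| = 7.


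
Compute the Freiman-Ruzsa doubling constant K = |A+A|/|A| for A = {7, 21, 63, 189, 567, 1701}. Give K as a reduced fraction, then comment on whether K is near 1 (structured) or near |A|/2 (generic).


|A| = 6.
Compute A + A by enumerating all 36 pairs.
A + A = {14, 28, 42, 70, 84, 126, 196, 210, 252, 378, 574, 588, 630, 756, 1134, 1708, 1722, 1764, 1890, 2268, 3402}, so |A + A| = 21.
K = |A + A| / |A| = 21/6 = 7/2 ≈ 3.5000.
Reference: AP of size 6 gives K = 11/6 ≈ 1.8333; a fully generic set of size 6 gives K ≈ 3.5000.

|A| = 6, |A + A| = 21, K = 21/6 = 7/2.


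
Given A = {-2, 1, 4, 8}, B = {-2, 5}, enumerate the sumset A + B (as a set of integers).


A + B = {a + b : a ∈ A, b ∈ B}.
Enumerate all |A|·|B| = 4·2 = 8 pairs (a, b) and collect distinct sums.
a = -2: -2+-2=-4, -2+5=3
a = 1: 1+-2=-1, 1+5=6
a = 4: 4+-2=2, 4+5=9
a = 8: 8+-2=6, 8+5=13
Collecting distinct sums: A + B = {-4, -1, 2, 3, 6, 9, 13}
|A + B| = 7

A + B = {-4, -1, 2, 3, 6, 9, 13}


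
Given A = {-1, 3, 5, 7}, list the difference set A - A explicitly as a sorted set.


A - A = {a - a' : a, a' ∈ A}.
Compute a - a' for each ordered pair (a, a'):
a = -1: -1--1=0, -1-3=-4, -1-5=-6, -1-7=-8
a = 3: 3--1=4, 3-3=0, 3-5=-2, 3-7=-4
a = 5: 5--1=6, 5-3=2, 5-5=0, 5-7=-2
a = 7: 7--1=8, 7-3=4, 7-5=2, 7-7=0
Collecting distinct values (and noting 0 appears from a-a):
A - A = {-8, -6, -4, -2, 0, 2, 4, 6, 8}
|A - A| = 9

A - A = {-8, -6, -4, -2, 0, 2, 4, 6, 8}


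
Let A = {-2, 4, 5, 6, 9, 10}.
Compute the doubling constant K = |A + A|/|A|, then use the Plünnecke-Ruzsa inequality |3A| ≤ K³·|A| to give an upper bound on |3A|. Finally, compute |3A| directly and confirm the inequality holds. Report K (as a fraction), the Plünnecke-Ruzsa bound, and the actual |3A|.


|A| = 6.
Step 1: Compute A + A by enumerating all 36 pairs.
A + A = {-4, 2, 3, 4, 7, 8, 9, 10, 11, 12, 13, 14, 15, 16, 18, 19, 20}, so |A + A| = 17.
Step 2: Doubling constant K = |A + A|/|A| = 17/6 = 17/6 ≈ 2.8333.
Step 3: Plünnecke-Ruzsa gives |3A| ≤ K³·|A| = (2.8333)³ · 6 ≈ 136.4722.
Step 4: Compute 3A = A + A + A directly by enumerating all triples (a,b,c) ∈ A³; |3A| = 30.
Step 5: Check 30 ≤ 136.4722? Yes ✓.

K = 17/6, Plünnecke-Ruzsa bound K³|A| ≈ 136.4722, |3A| = 30, inequality holds.


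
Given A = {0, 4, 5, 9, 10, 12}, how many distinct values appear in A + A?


A + A = {a + a' : a, a' ∈ A}; |A| = 6.
General bounds: 2|A| - 1 ≤ |A + A| ≤ |A|(|A|+1)/2, i.e. 11 ≤ |A + A| ≤ 21.
Lower bound 2|A|-1 is attained iff A is an arithmetic progression.
Enumerate sums a + a' for a ≤ a' (symmetric, so this suffices):
a = 0: 0+0=0, 0+4=4, 0+5=5, 0+9=9, 0+10=10, 0+12=12
a = 4: 4+4=8, 4+5=9, 4+9=13, 4+10=14, 4+12=16
a = 5: 5+5=10, 5+9=14, 5+10=15, 5+12=17
a = 9: 9+9=18, 9+10=19, 9+12=21
a = 10: 10+10=20, 10+12=22
a = 12: 12+12=24
Distinct sums: {0, 4, 5, 8, 9, 10, 12, 13, 14, 15, 16, 17, 18, 19, 20, 21, 22, 24}
|A + A| = 18

|A + A| = 18


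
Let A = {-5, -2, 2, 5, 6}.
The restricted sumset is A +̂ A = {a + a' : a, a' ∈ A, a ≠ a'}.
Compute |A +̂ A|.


Restricted sumset: A +̂ A = {a + a' : a ∈ A, a' ∈ A, a ≠ a'}.
Equivalently, take A + A and drop any sum 2a that is achievable ONLY as a + a for a ∈ A (i.e. sums representable only with equal summands).
Enumerate pairs (a, a') with a < a' (symmetric, so each unordered pair gives one sum; this covers all a ≠ a'):
  -5 + -2 = -7
  -5 + 2 = -3
  -5 + 5 = 0
  -5 + 6 = 1
  -2 + 2 = 0
  -2 + 5 = 3
  -2 + 6 = 4
  2 + 5 = 7
  2 + 6 = 8
  5 + 6 = 11
Collected distinct sums: {-7, -3, 0, 1, 3, 4, 7, 8, 11}
|A +̂ A| = 9
(Reference bound: |A +̂ A| ≥ 2|A| - 3 for |A| ≥ 2, with |A| = 5 giving ≥ 7.)

|A +̂ A| = 9


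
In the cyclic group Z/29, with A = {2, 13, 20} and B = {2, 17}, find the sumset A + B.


Work in Z/29Z: reduce every sum a + b modulo 29.
Enumerate all 6 pairs:
a = 2: 2+2=4, 2+17=19
a = 13: 13+2=15, 13+17=1
a = 20: 20+2=22, 20+17=8
Distinct residues collected: {1, 4, 8, 15, 19, 22}
|A + B| = 6 (out of 29 total residues).

A + B = {1, 4, 8, 15, 19, 22}


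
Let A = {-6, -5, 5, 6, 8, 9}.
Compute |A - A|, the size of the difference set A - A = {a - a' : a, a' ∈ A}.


A - A = {a - a' : a, a' ∈ A}; |A| = 6.
Bounds: 2|A|-1 ≤ |A - A| ≤ |A|² - |A| + 1, i.e. 11 ≤ |A - A| ≤ 31.
Note: 0 ∈ A - A always (from a - a). The set is symmetric: if d ∈ A - A then -d ∈ A - A.
Enumerate nonzero differences d = a - a' with a > a' (then include -d):
Positive differences: {1, 2, 3, 4, 10, 11, 12, 13, 14, 15}
Full difference set: {0} ∪ (positive diffs) ∪ (negative diffs).
|A - A| = 1 + 2·10 = 21 (matches direct enumeration: 21).

|A - A| = 21


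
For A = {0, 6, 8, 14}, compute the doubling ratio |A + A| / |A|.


|A| = 4.
Compute A + A by enumerating all 16 pairs.
A + A = {0, 6, 8, 12, 14, 16, 20, 22, 28}, so |A + A| = 9.
K = |A + A| / |A| = 9/4 (already in lowest terms) ≈ 2.2500.
Reference: AP of size 4 gives K = 7/4 ≈ 1.7500; a fully generic set of size 4 gives K ≈ 2.5000.

|A| = 4, |A + A| = 9, K = 9/4.


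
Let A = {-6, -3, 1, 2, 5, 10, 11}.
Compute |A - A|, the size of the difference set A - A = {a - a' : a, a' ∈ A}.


A - A = {a - a' : a, a' ∈ A}; |A| = 7.
Bounds: 2|A|-1 ≤ |A - A| ≤ |A|² - |A| + 1, i.e. 13 ≤ |A - A| ≤ 43.
Note: 0 ∈ A - A always (from a - a). The set is symmetric: if d ∈ A - A then -d ∈ A - A.
Enumerate nonzero differences d = a - a' with a > a' (then include -d):
Positive differences: {1, 3, 4, 5, 6, 7, 8, 9, 10, 11, 13, 14, 16, 17}
Full difference set: {0} ∪ (positive diffs) ∪ (negative diffs).
|A - A| = 1 + 2·14 = 29 (matches direct enumeration: 29).

|A - A| = 29


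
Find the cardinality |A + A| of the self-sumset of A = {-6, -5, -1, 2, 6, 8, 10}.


A + A = {a + a' : a, a' ∈ A}; |A| = 7.
General bounds: 2|A| - 1 ≤ |A + A| ≤ |A|(|A|+1)/2, i.e. 13 ≤ |A + A| ≤ 28.
Lower bound 2|A|-1 is attained iff A is an arithmetic progression.
Enumerate sums a + a' for a ≤ a' (symmetric, so this suffices):
a = -6: -6+-6=-12, -6+-5=-11, -6+-1=-7, -6+2=-4, -6+6=0, -6+8=2, -6+10=4
a = -5: -5+-5=-10, -5+-1=-6, -5+2=-3, -5+6=1, -5+8=3, -5+10=5
a = -1: -1+-1=-2, -1+2=1, -1+6=5, -1+8=7, -1+10=9
a = 2: 2+2=4, 2+6=8, 2+8=10, 2+10=12
a = 6: 6+6=12, 6+8=14, 6+10=16
a = 8: 8+8=16, 8+10=18
a = 10: 10+10=20
Distinct sums: {-12, -11, -10, -7, -6, -4, -3, -2, 0, 1, 2, 3, 4, 5, 7, 8, 9, 10, 12, 14, 16, 18, 20}
|A + A| = 23

|A + A| = 23


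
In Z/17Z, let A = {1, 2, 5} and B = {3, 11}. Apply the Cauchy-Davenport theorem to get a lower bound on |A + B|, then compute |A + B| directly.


Cauchy-Davenport: |A + B| ≥ min(p, |A| + |B| - 1) for A, B nonempty in Z/pZ.
|A| = 3, |B| = 2, p = 17.
CD lower bound = min(17, 3 + 2 - 1) = min(17, 4) = 4.
Compute A + B mod 17 directly:
a = 1: 1+3=4, 1+11=12
a = 2: 2+3=5, 2+11=13
a = 5: 5+3=8, 5+11=16
A + B = {4, 5, 8, 12, 13, 16}, so |A + B| = 6.
Verify: 6 ≥ 4? Yes ✓.

CD lower bound = 4, actual |A + B| = 6.


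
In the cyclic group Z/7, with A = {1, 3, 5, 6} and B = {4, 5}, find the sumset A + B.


Work in Z/7Z: reduce every sum a + b modulo 7.
Enumerate all 8 pairs:
a = 1: 1+4=5, 1+5=6
a = 3: 3+4=0, 3+5=1
a = 5: 5+4=2, 5+5=3
a = 6: 6+4=3, 6+5=4
Distinct residues collected: {0, 1, 2, 3, 4, 5, 6}
|A + B| = 7 (out of 7 total residues).

A + B = {0, 1, 2, 3, 4, 5, 6}


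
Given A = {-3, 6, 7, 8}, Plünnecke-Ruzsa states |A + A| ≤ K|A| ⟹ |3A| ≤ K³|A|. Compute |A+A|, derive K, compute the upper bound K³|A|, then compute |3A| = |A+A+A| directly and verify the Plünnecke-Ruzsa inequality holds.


|A| = 4.
Step 1: Compute A + A by enumerating all 16 pairs.
A + A = {-6, 3, 4, 5, 12, 13, 14, 15, 16}, so |A + A| = 9.
Step 2: Doubling constant K = |A + A|/|A| = 9/4 = 9/4 ≈ 2.2500.
Step 3: Plünnecke-Ruzsa gives |3A| ≤ K³·|A| = (2.2500)³ · 4 ≈ 45.5625.
Step 4: Compute 3A = A + A + A directly by enumerating all triples (a,b,c) ∈ A³; |3A| = 16.
Step 5: Check 16 ≤ 45.5625? Yes ✓.

K = 9/4, Plünnecke-Ruzsa bound K³|A| ≈ 45.5625, |3A| = 16, inequality holds.


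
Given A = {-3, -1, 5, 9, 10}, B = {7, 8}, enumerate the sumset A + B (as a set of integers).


A + B = {a + b : a ∈ A, b ∈ B}.
Enumerate all |A|·|B| = 5·2 = 10 pairs (a, b) and collect distinct sums.
a = -3: -3+7=4, -3+8=5
a = -1: -1+7=6, -1+8=7
a = 5: 5+7=12, 5+8=13
a = 9: 9+7=16, 9+8=17
a = 10: 10+7=17, 10+8=18
Collecting distinct sums: A + B = {4, 5, 6, 7, 12, 13, 16, 17, 18}
|A + B| = 9

A + B = {4, 5, 6, 7, 12, 13, 16, 17, 18}


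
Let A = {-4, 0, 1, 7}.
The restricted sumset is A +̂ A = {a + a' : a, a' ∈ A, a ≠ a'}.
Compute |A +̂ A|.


Restricted sumset: A +̂ A = {a + a' : a ∈ A, a' ∈ A, a ≠ a'}.
Equivalently, take A + A and drop any sum 2a that is achievable ONLY as a + a for a ∈ A (i.e. sums representable only with equal summands).
Enumerate pairs (a, a') with a < a' (symmetric, so each unordered pair gives one sum; this covers all a ≠ a'):
  -4 + 0 = -4
  -4 + 1 = -3
  -4 + 7 = 3
  0 + 1 = 1
  0 + 7 = 7
  1 + 7 = 8
Collected distinct sums: {-4, -3, 1, 3, 7, 8}
|A +̂ A| = 6
(Reference bound: |A +̂ A| ≥ 2|A| - 3 for |A| ≥ 2, with |A| = 4 giving ≥ 5.)

|A +̂ A| = 6


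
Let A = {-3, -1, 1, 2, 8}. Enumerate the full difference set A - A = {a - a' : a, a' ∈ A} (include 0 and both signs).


A - A = {a - a' : a, a' ∈ A}.
Compute a - a' for each ordered pair (a, a'):
a = -3: -3--3=0, -3--1=-2, -3-1=-4, -3-2=-5, -3-8=-11
a = -1: -1--3=2, -1--1=0, -1-1=-2, -1-2=-3, -1-8=-9
a = 1: 1--3=4, 1--1=2, 1-1=0, 1-2=-1, 1-8=-7
a = 2: 2--3=5, 2--1=3, 2-1=1, 2-2=0, 2-8=-6
a = 8: 8--3=11, 8--1=9, 8-1=7, 8-2=6, 8-8=0
Collecting distinct values (and noting 0 appears from a-a):
A - A = {-11, -9, -7, -6, -5, -4, -3, -2, -1, 0, 1, 2, 3, 4, 5, 6, 7, 9, 11}
|A - A| = 19

A - A = {-11, -9, -7, -6, -5, -4, -3, -2, -1, 0, 1, 2, 3, 4, 5, 6, 7, 9, 11}


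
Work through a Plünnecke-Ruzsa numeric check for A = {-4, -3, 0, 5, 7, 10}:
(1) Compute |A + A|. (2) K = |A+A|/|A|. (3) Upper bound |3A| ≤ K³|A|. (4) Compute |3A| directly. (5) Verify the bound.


|A| = 6.
Step 1: Compute A + A by enumerating all 36 pairs.
A + A = {-8, -7, -6, -4, -3, 0, 1, 2, 3, 4, 5, 6, 7, 10, 12, 14, 15, 17, 20}, so |A + A| = 19.
Step 2: Doubling constant K = |A + A|/|A| = 19/6 = 19/6 ≈ 3.1667.
Step 3: Plünnecke-Ruzsa gives |3A| ≤ K³·|A| = (3.1667)³ · 6 ≈ 190.5278.
Step 4: Compute 3A = A + A + A directly by enumerating all triples (a,b,c) ∈ A³; |3A| = 37.
Step 5: Check 37 ≤ 190.5278? Yes ✓.

K = 19/6, Plünnecke-Ruzsa bound K³|A| ≈ 190.5278, |3A| = 37, inequality holds.


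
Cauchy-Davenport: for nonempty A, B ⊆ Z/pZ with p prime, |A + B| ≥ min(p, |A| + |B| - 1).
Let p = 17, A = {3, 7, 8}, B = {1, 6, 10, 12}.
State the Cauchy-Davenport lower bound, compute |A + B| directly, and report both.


Cauchy-Davenport: |A + B| ≥ min(p, |A| + |B| - 1) for A, B nonempty in Z/pZ.
|A| = 3, |B| = 4, p = 17.
CD lower bound = min(17, 3 + 4 - 1) = min(17, 6) = 6.
Compute A + B mod 17 directly:
a = 3: 3+1=4, 3+6=9, 3+10=13, 3+12=15
a = 7: 7+1=8, 7+6=13, 7+10=0, 7+12=2
a = 8: 8+1=9, 8+6=14, 8+10=1, 8+12=3
A + B = {0, 1, 2, 3, 4, 8, 9, 13, 14, 15}, so |A + B| = 10.
Verify: 10 ≥ 6? Yes ✓.

CD lower bound = 6, actual |A + B| = 10.


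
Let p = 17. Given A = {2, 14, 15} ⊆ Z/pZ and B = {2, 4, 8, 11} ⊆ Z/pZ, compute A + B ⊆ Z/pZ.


Work in Z/17Z: reduce every sum a + b modulo 17.
Enumerate all 12 pairs:
a = 2: 2+2=4, 2+4=6, 2+8=10, 2+11=13
a = 14: 14+2=16, 14+4=1, 14+8=5, 14+11=8
a = 15: 15+2=0, 15+4=2, 15+8=6, 15+11=9
Distinct residues collected: {0, 1, 2, 4, 5, 6, 8, 9, 10, 13, 16}
|A + B| = 11 (out of 17 total residues).

A + B = {0, 1, 2, 4, 5, 6, 8, 9, 10, 13, 16}


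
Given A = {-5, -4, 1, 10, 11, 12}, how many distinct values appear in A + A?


A + A = {a + a' : a, a' ∈ A}; |A| = 6.
General bounds: 2|A| - 1 ≤ |A + A| ≤ |A|(|A|+1)/2, i.e. 11 ≤ |A + A| ≤ 21.
Lower bound 2|A|-1 is attained iff A is an arithmetic progression.
Enumerate sums a + a' for a ≤ a' (symmetric, so this suffices):
a = -5: -5+-5=-10, -5+-4=-9, -5+1=-4, -5+10=5, -5+11=6, -5+12=7
a = -4: -4+-4=-8, -4+1=-3, -4+10=6, -4+11=7, -4+12=8
a = 1: 1+1=2, 1+10=11, 1+11=12, 1+12=13
a = 10: 10+10=20, 10+11=21, 10+12=22
a = 11: 11+11=22, 11+12=23
a = 12: 12+12=24
Distinct sums: {-10, -9, -8, -4, -3, 2, 5, 6, 7, 8, 11, 12, 13, 20, 21, 22, 23, 24}
|A + A| = 18

|A + A| = 18


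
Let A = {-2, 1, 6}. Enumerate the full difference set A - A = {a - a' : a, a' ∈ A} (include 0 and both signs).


A - A = {a - a' : a, a' ∈ A}.
Compute a - a' for each ordered pair (a, a'):
a = -2: -2--2=0, -2-1=-3, -2-6=-8
a = 1: 1--2=3, 1-1=0, 1-6=-5
a = 6: 6--2=8, 6-1=5, 6-6=0
Collecting distinct values (and noting 0 appears from a-a):
A - A = {-8, -5, -3, 0, 3, 5, 8}
|A - A| = 7

A - A = {-8, -5, -3, 0, 3, 5, 8}


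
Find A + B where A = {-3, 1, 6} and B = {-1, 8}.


A + B = {a + b : a ∈ A, b ∈ B}.
Enumerate all |A|·|B| = 3·2 = 6 pairs (a, b) and collect distinct sums.
a = -3: -3+-1=-4, -3+8=5
a = 1: 1+-1=0, 1+8=9
a = 6: 6+-1=5, 6+8=14
Collecting distinct sums: A + B = {-4, 0, 5, 9, 14}
|A + B| = 5

A + B = {-4, 0, 5, 9, 14}


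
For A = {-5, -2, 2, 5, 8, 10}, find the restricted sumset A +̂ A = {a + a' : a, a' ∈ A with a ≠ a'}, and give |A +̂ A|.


Restricted sumset: A +̂ A = {a + a' : a ∈ A, a' ∈ A, a ≠ a'}.
Equivalently, take A + A and drop any sum 2a that is achievable ONLY as a + a for a ∈ A (i.e. sums representable only with equal summands).
Enumerate pairs (a, a') with a < a' (symmetric, so each unordered pair gives one sum; this covers all a ≠ a'):
  -5 + -2 = -7
  -5 + 2 = -3
  -5 + 5 = 0
  -5 + 8 = 3
  -5 + 10 = 5
  -2 + 2 = 0
  -2 + 5 = 3
  -2 + 8 = 6
  -2 + 10 = 8
  2 + 5 = 7
  2 + 8 = 10
  2 + 10 = 12
  5 + 8 = 13
  5 + 10 = 15
  8 + 10 = 18
Collected distinct sums: {-7, -3, 0, 3, 5, 6, 7, 8, 10, 12, 13, 15, 18}
|A +̂ A| = 13
(Reference bound: |A +̂ A| ≥ 2|A| - 3 for |A| ≥ 2, with |A| = 6 giving ≥ 9.)

|A +̂ A| = 13


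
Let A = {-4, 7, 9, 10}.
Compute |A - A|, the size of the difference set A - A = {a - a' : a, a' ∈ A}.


A - A = {a - a' : a, a' ∈ A}; |A| = 4.
Bounds: 2|A|-1 ≤ |A - A| ≤ |A|² - |A| + 1, i.e. 7 ≤ |A - A| ≤ 13.
Note: 0 ∈ A - A always (from a - a). The set is symmetric: if d ∈ A - A then -d ∈ A - A.
Enumerate nonzero differences d = a - a' with a > a' (then include -d):
Positive differences: {1, 2, 3, 11, 13, 14}
Full difference set: {0} ∪ (positive diffs) ∪ (negative diffs).
|A - A| = 1 + 2·6 = 13 (matches direct enumeration: 13).

|A - A| = 13


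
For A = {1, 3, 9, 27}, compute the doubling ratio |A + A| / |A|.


|A| = 4.
Compute A + A by enumerating all 16 pairs.
A + A = {2, 4, 6, 10, 12, 18, 28, 30, 36, 54}, so |A + A| = 10.
K = |A + A| / |A| = 10/4 = 5/2 ≈ 2.5000.
Reference: AP of size 4 gives K = 7/4 ≈ 1.7500; a fully generic set of size 4 gives K ≈ 2.5000.

|A| = 4, |A + A| = 10, K = 10/4 = 5/2.


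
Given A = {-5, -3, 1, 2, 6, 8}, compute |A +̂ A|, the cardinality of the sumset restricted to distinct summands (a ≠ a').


Restricted sumset: A +̂ A = {a + a' : a ∈ A, a' ∈ A, a ≠ a'}.
Equivalently, take A + A and drop any sum 2a that is achievable ONLY as a + a for a ∈ A (i.e. sums representable only with equal summands).
Enumerate pairs (a, a') with a < a' (symmetric, so each unordered pair gives one sum; this covers all a ≠ a'):
  -5 + -3 = -8
  -5 + 1 = -4
  -5 + 2 = -3
  -5 + 6 = 1
  -5 + 8 = 3
  -3 + 1 = -2
  -3 + 2 = -1
  -3 + 6 = 3
  -3 + 8 = 5
  1 + 2 = 3
  1 + 6 = 7
  1 + 8 = 9
  2 + 6 = 8
  2 + 8 = 10
  6 + 8 = 14
Collected distinct sums: {-8, -4, -3, -2, -1, 1, 3, 5, 7, 8, 9, 10, 14}
|A +̂ A| = 13
(Reference bound: |A +̂ A| ≥ 2|A| - 3 for |A| ≥ 2, with |A| = 6 giving ≥ 9.)

|A +̂ A| = 13


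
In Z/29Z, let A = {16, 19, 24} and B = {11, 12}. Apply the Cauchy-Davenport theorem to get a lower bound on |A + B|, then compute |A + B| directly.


Cauchy-Davenport: |A + B| ≥ min(p, |A| + |B| - 1) for A, B nonempty in Z/pZ.
|A| = 3, |B| = 2, p = 29.
CD lower bound = min(29, 3 + 2 - 1) = min(29, 4) = 4.
Compute A + B mod 29 directly:
a = 16: 16+11=27, 16+12=28
a = 19: 19+11=1, 19+12=2
a = 24: 24+11=6, 24+12=7
A + B = {1, 2, 6, 7, 27, 28}, so |A + B| = 6.
Verify: 6 ≥ 4? Yes ✓.

CD lower bound = 4, actual |A + B| = 6.


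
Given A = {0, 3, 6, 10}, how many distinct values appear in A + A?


A + A = {a + a' : a, a' ∈ A}; |A| = 4.
General bounds: 2|A| - 1 ≤ |A + A| ≤ |A|(|A|+1)/2, i.e. 7 ≤ |A + A| ≤ 10.
Lower bound 2|A|-1 is attained iff A is an arithmetic progression.
Enumerate sums a + a' for a ≤ a' (symmetric, so this suffices):
a = 0: 0+0=0, 0+3=3, 0+6=6, 0+10=10
a = 3: 3+3=6, 3+6=9, 3+10=13
a = 6: 6+6=12, 6+10=16
a = 10: 10+10=20
Distinct sums: {0, 3, 6, 9, 10, 12, 13, 16, 20}
|A + A| = 9

|A + A| = 9


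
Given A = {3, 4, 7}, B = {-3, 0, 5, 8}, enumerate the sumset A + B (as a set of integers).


A + B = {a + b : a ∈ A, b ∈ B}.
Enumerate all |A|·|B| = 3·4 = 12 pairs (a, b) and collect distinct sums.
a = 3: 3+-3=0, 3+0=3, 3+5=8, 3+8=11
a = 4: 4+-3=1, 4+0=4, 4+5=9, 4+8=12
a = 7: 7+-3=4, 7+0=7, 7+5=12, 7+8=15
Collecting distinct sums: A + B = {0, 1, 3, 4, 7, 8, 9, 11, 12, 15}
|A + B| = 10

A + B = {0, 1, 3, 4, 7, 8, 9, 11, 12, 15}


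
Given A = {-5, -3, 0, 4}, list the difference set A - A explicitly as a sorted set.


A - A = {a - a' : a, a' ∈ A}.
Compute a - a' for each ordered pair (a, a'):
a = -5: -5--5=0, -5--3=-2, -5-0=-5, -5-4=-9
a = -3: -3--5=2, -3--3=0, -3-0=-3, -3-4=-7
a = 0: 0--5=5, 0--3=3, 0-0=0, 0-4=-4
a = 4: 4--5=9, 4--3=7, 4-0=4, 4-4=0
Collecting distinct values (and noting 0 appears from a-a):
A - A = {-9, -7, -5, -4, -3, -2, 0, 2, 3, 4, 5, 7, 9}
|A - A| = 13

A - A = {-9, -7, -5, -4, -3, -2, 0, 2, 3, 4, 5, 7, 9}


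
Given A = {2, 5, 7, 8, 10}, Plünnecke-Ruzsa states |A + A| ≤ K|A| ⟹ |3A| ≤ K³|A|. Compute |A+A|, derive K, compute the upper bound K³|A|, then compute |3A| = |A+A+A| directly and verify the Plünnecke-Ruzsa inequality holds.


|A| = 5.
Step 1: Compute A + A by enumerating all 25 pairs.
A + A = {4, 7, 9, 10, 12, 13, 14, 15, 16, 17, 18, 20}, so |A + A| = 12.
Step 2: Doubling constant K = |A + A|/|A| = 12/5 = 12/5 ≈ 2.4000.
Step 3: Plünnecke-Ruzsa gives |3A| ≤ K³·|A| = (2.4000)³ · 5 ≈ 69.1200.
Step 4: Compute 3A = A + A + A directly by enumerating all triples (a,b,c) ∈ A³; |3A| = 20.
Step 5: Check 20 ≤ 69.1200? Yes ✓.

K = 12/5, Plünnecke-Ruzsa bound K³|A| ≈ 69.1200, |3A| = 20, inequality holds.


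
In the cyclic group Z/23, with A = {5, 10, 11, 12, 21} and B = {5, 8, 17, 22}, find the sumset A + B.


Work in Z/23Z: reduce every sum a + b modulo 23.
Enumerate all 20 pairs:
a = 5: 5+5=10, 5+8=13, 5+17=22, 5+22=4
a = 10: 10+5=15, 10+8=18, 10+17=4, 10+22=9
a = 11: 11+5=16, 11+8=19, 11+17=5, 11+22=10
a = 12: 12+5=17, 12+8=20, 12+17=6, 12+22=11
a = 21: 21+5=3, 21+8=6, 21+17=15, 21+22=20
Distinct residues collected: {3, 4, 5, 6, 9, 10, 11, 13, 15, 16, 17, 18, 19, 20, 22}
|A + B| = 15 (out of 23 total residues).

A + B = {3, 4, 5, 6, 9, 10, 11, 13, 15, 16, 17, 18, 19, 20, 22}


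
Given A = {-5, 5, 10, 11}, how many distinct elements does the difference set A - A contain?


A - A = {a - a' : a, a' ∈ A}; |A| = 4.
Bounds: 2|A|-1 ≤ |A - A| ≤ |A|² - |A| + 1, i.e. 7 ≤ |A - A| ≤ 13.
Note: 0 ∈ A - A always (from a - a). The set is symmetric: if d ∈ A - A then -d ∈ A - A.
Enumerate nonzero differences d = a - a' with a > a' (then include -d):
Positive differences: {1, 5, 6, 10, 15, 16}
Full difference set: {0} ∪ (positive diffs) ∪ (negative diffs).
|A - A| = 1 + 2·6 = 13 (matches direct enumeration: 13).

|A - A| = 13


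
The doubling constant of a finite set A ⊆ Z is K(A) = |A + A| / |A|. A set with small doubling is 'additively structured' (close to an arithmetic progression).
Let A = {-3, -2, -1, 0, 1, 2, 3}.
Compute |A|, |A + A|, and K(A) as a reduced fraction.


|A| = 7.
Compute A + A by enumerating all 49 pairs.
A + A = {-6, -5, -4, -3, -2, -1, 0, 1, 2, 3, 4, 5, 6}, so |A + A| = 13.
K = |A + A| / |A| = 13/7 (already in lowest terms) ≈ 1.8571.
Reference: AP of size 7 gives K = 13/7 ≈ 1.8571; a fully generic set of size 7 gives K ≈ 4.0000.

|A| = 7, |A + A| = 13, K = 13/7.


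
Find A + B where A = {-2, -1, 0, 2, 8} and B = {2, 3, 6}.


A + B = {a + b : a ∈ A, b ∈ B}.
Enumerate all |A|·|B| = 5·3 = 15 pairs (a, b) and collect distinct sums.
a = -2: -2+2=0, -2+3=1, -2+6=4
a = -1: -1+2=1, -1+3=2, -1+6=5
a = 0: 0+2=2, 0+3=3, 0+6=6
a = 2: 2+2=4, 2+3=5, 2+6=8
a = 8: 8+2=10, 8+3=11, 8+6=14
Collecting distinct sums: A + B = {0, 1, 2, 3, 4, 5, 6, 8, 10, 11, 14}
|A + B| = 11

A + B = {0, 1, 2, 3, 4, 5, 6, 8, 10, 11, 14}


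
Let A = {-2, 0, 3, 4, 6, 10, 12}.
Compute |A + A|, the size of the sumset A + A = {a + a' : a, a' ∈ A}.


A + A = {a + a' : a, a' ∈ A}; |A| = 7.
General bounds: 2|A| - 1 ≤ |A + A| ≤ |A|(|A|+1)/2, i.e. 13 ≤ |A + A| ≤ 28.
Lower bound 2|A|-1 is attained iff A is an arithmetic progression.
Enumerate sums a + a' for a ≤ a' (symmetric, so this suffices):
a = -2: -2+-2=-4, -2+0=-2, -2+3=1, -2+4=2, -2+6=4, -2+10=8, -2+12=10
a = 0: 0+0=0, 0+3=3, 0+4=4, 0+6=6, 0+10=10, 0+12=12
a = 3: 3+3=6, 3+4=7, 3+6=9, 3+10=13, 3+12=15
a = 4: 4+4=8, 4+6=10, 4+10=14, 4+12=16
a = 6: 6+6=12, 6+10=16, 6+12=18
a = 10: 10+10=20, 10+12=22
a = 12: 12+12=24
Distinct sums: {-4, -2, 0, 1, 2, 3, 4, 6, 7, 8, 9, 10, 12, 13, 14, 15, 16, 18, 20, 22, 24}
|A + A| = 21

|A + A| = 21


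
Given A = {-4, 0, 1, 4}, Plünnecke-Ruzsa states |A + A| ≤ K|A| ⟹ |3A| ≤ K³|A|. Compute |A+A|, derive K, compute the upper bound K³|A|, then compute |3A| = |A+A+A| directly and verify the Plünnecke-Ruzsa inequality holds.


|A| = 4.
Step 1: Compute A + A by enumerating all 16 pairs.
A + A = {-8, -4, -3, 0, 1, 2, 4, 5, 8}, so |A + A| = 9.
Step 2: Doubling constant K = |A + A|/|A| = 9/4 = 9/4 ≈ 2.2500.
Step 3: Plünnecke-Ruzsa gives |3A| ≤ K³·|A| = (2.2500)³ · 4 ≈ 45.5625.
Step 4: Compute 3A = A + A + A directly by enumerating all triples (a,b,c) ∈ A³; |3A| = 16.
Step 5: Check 16 ≤ 45.5625? Yes ✓.

K = 9/4, Plünnecke-Ruzsa bound K³|A| ≈ 45.5625, |3A| = 16, inequality holds.


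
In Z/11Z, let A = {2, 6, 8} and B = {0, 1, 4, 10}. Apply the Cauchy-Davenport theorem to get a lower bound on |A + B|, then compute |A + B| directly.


Cauchy-Davenport: |A + B| ≥ min(p, |A| + |B| - 1) for A, B nonempty in Z/pZ.
|A| = 3, |B| = 4, p = 11.
CD lower bound = min(11, 3 + 4 - 1) = min(11, 6) = 6.
Compute A + B mod 11 directly:
a = 2: 2+0=2, 2+1=3, 2+4=6, 2+10=1
a = 6: 6+0=6, 6+1=7, 6+4=10, 6+10=5
a = 8: 8+0=8, 8+1=9, 8+4=1, 8+10=7
A + B = {1, 2, 3, 5, 6, 7, 8, 9, 10}, so |A + B| = 9.
Verify: 9 ≥ 6? Yes ✓.

CD lower bound = 6, actual |A + B| = 9.


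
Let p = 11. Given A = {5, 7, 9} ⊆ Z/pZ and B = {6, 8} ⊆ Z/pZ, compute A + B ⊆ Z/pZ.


Work in Z/11Z: reduce every sum a + b modulo 11.
Enumerate all 6 pairs:
a = 5: 5+6=0, 5+8=2
a = 7: 7+6=2, 7+8=4
a = 9: 9+6=4, 9+8=6
Distinct residues collected: {0, 2, 4, 6}
|A + B| = 4 (out of 11 total residues).

A + B = {0, 2, 4, 6}


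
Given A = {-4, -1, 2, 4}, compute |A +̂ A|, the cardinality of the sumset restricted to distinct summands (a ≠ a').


Restricted sumset: A +̂ A = {a + a' : a ∈ A, a' ∈ A, a ≠ a'}.
Equivalently, take A + A and drop any sum 2a that is achievable ONLY as a + a for a ∈ A (i.e. sums representable only with equal summands).
Enumerate pairs (a, a') with a < a' (symmetric, so each unordered pair gives one sum; this covers all a ≠ a'):
  -4 + -1 = -5
  -4 + 2 = -2
  -4 + 4 = 0
  -1 + 2 = 1
  -1 + 4 = 3
  2 + 4 = 6
Collected distinct sums: {-5, -2, 0, 1, 3, 6}
|A +̂ A| = 6
(Reference bound: |A +̂ A| ≥ 2|A| - 3 for |A| ≥ 2, with |A| = 4 giving ≥ 5.)

|A +̂ A| = 6


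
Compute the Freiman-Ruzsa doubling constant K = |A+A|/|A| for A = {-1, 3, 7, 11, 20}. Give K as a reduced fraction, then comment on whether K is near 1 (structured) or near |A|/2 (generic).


|A| = 5.
Compute A + A by enumerating all 25 pairs.
A + A = {-2, 2, 6, 10, 14, 18, 19, 22, 23, 27, 31, 40}, so |A + A| = 12.
K = |A + A| / |A| = 12/5 (already in lowest terms) ≈ 2.4000.
Reference: AP of size 5 gives K = 9/5 ≈ 1.8000; a fully generic set of size 5 gives K ≈ 3.0000.

|A| = 5, |A + A| = 12, K = 12/5.


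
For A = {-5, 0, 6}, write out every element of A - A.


A - A = {a - a' : a, a' ∈ A}.
Compute a - a' for each ordered pair (a, a'):
a = -5: -5--5=0, -5-0=-5, -5-6=-11
a = 0: 0--5=5, 0-0=0, 0-6=-6
a = 6: 6--5=11, 6-0=6, 6-6=0
Collecting distinct values (and noting 0 appears from a-a):
A - A = {-11, -6, -5, 0, 5, 6, 11}
|A - A| = 7

A - A = {-11, -6, -5, 0, 5, 6, 11}


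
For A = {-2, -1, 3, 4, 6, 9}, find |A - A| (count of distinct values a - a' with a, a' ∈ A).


A - A = {a - a' : a, a' ∈ A}; |A| = 6.
Bounds: 2|A|-1 ≤ |A - A| ≤ |A|² - |A| + 1, i.e. 11 ≤ |A - A| ≤ 31.
Note: 0 ∈ A - A always (from a - a). The set is symmetric: if d ∈ A - A then -d ∈ A - A.
Enumerate nonzero differences d = a - a' with a > a' (then include -d):
Positive differences: {1, 2, 3, 4, 5, 6, 7, 8, 10, 11}
Full difference set: {0} ∪ (positive diffs) ∪ (negative diffs).
|A - A| = 1 + 2·10 = 21 (matches direct enumeration: 21).

|A - A| = 21


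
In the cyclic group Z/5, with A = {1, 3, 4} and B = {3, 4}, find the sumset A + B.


Work in Z/5Z: reduce every sum a + b modulo 5.
Enumerate all 6 pairs:
a = 1: 1+3=4, 1+4=0
a = 3: 3+3=1, 3+4=2
a = 4: 4+3=2, 4+4=3
Distinct residues collected: {0, 1, 2, 3, 4}
|A + B| = 5 (out of 5 total residues).

A + B = {0, 1, 2, 3, 4}


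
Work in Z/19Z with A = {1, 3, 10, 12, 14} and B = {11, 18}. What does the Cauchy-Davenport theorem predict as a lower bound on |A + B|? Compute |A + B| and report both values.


Cauchy-Davenport: |A + B| ≥ min(p, |A| + |B| - 1) for A, B nonempty in Z/pZ.
|A| = 5, |B| = 2, p = 19.
CD lower bound = min(19, 5 + 2 - 1) = min(19, 6) = 6.
Compute A + B mod 19 directly:
a = 1: 1+11=12, 1+18=0
a = 3: 3+11=14, 3+18=2
a = 10: 10+11=2, 10+18=9
a = 12: 12+11=4, 12+18=11
a = 14: 14+11=6, 14+18=13
A + B = {0, 2, 4, 6, 9, 11, 12, 13, 14}, so |A + B| = 9.
Verify: 9 ≥ 6? Yes ✓.

CD lower bound = 6, actual |A + B| = 9.


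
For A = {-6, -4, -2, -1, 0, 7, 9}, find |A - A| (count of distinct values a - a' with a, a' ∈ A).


A - A = {a - a' : a, a' ∈ A}; |A| = 7.
Bounds: 2|A|-1 ≤ |A - A| ≤ |A|² - |A| + 1, i.e. 13 ≤ |A - A| ≤ 43.
Note: 0 ∈ A - A always (from a - a). The set is symmetric: if d ∈ A - A then -d ∈ A - A.
Enumerate nonzero differences d = a - a' with a > a' (then include -d):
Positive differences: {1, 2, 3, 4, 5, 6, 7, 8, 9, 10, 11, 13, 15}
Full difference set: {0} ∪ (positive diffs) ∪ (negative diffs).
|A - A| = 1 + 2·13 = 27 (matches direct enumeration: 27).

|A - A| = 27


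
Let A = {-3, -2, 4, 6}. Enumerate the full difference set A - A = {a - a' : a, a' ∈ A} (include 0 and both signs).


A - A = {a - a' : a, a' ∈ A}.
Compute a - a' for each ordered pair (a, a'):
a = -3: -3--3=0, -3--2=-1, -3-4=-7, -3-6=-9
a = -2: -2--3=1, -2--2=0, -2-4=-6, -2-6=-8
a = 4: 4--3=7, 4--2=6, 4-4=0, 4-6=-2
a = 6: 6--3=9, 6--2=8, 6-4=2, 6-6=0
Collecting distinct values (and noting 0 appears from a-a):
A - A = {-9, -8, -7, -6, -2, -1, 0, 1, 2, 6, 7, 8, 9}
|A - A| = 13

A - A = {-9, -8, -7, -6, -2, -1, 0, 1, 2, 6, 7, 8, 9}


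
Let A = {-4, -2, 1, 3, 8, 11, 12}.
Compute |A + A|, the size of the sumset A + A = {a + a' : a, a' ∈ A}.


A + A = {a + a' : a, a' ∈ A}; |A| = 7.
General bounds: 2|A| - 1 ≤ |A + A| ≤ |A|(|A|+1)/2, i.e. 13 ≤ |A + A| ≤ 28.
Lower bound 2|A|-1 is attained iff A is an arithmetic progression.
Enumerate sums a + a' for a ≤ a' (symmetric, so this suffices):
a = -4: -4+-4=-8, -4+-2=-6, -4+1=-3, -4+3=-1, -4+8=4, -4+11=7, -4+12=8
a = -2: -2+-2=-4, -2+1=-1, -2+3=1, -2+8=6, -2+11=9, -2+12=10
a = 1: 1+1=2, 1+3=4, 1+8=9, 1+11=12, 1+12=13
a = 3: 3+3=6, 3+8=11, 3+11=14, 3+12=15
a = 8: 8+8=16, 8+11=19, 8+12=20
a = 11: 11+11=22, 11+12=23
a = 12: 12+12=24
Distinct sums: {-8, -6, -4, -3, -1, 1, 2, 4, 6, 7, 8, 9, 10, 11, 12, 13, 14, 15, 16, 19, 20, 22, 23, 24}
|A + A| = 24

|A + A| = 24


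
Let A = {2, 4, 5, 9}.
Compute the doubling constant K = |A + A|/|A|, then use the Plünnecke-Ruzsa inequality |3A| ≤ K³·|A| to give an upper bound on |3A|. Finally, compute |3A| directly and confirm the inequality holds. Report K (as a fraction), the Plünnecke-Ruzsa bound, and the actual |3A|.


|A| = 4.
Step 1: Compute A + A by enumerating all 16 pairs.
A + A = {4, 6, 7, 8, 9, 10, 11, 13, 14, 18}, so |A + A| = 10.
Step 2: Doubling constant K = |A + A|/|A| = 10/4 = 10/4 ≈ 2.5000.
Step 3: Plünnecke-Ruzsa gives |3A| ≤ K³·|A| = (2.5000)³ · 4 ≈ 62.5000.
Step 4: Compute 3A = A + A + A directly by enumerating all triples (a,b,c) ∈ A³; |3A| = 17.
Step 5: Check 17 ≤ 62.5000? Yes ✓.

K = 10/4, Plünnecke-Ruzsa bound K³|A| ≈ 62.5000, |3A| = 17, inequality holds.


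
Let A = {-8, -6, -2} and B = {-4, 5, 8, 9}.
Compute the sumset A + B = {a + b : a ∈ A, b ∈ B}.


A + B = {a + b : a ∈ A, b ∈ B}.
Enumerate all |A|·|B| = 3·4 = 12 pairs (a, b) and collect distinct sums.
a = -8: -8+-4=-12, -8+5=-3, -8+8=0, -8+9=1
a = -6: -6+-4=-10, -6+5=-1, -6+8=2, -6+9=3
a = -2: -2+-4=-6, -2+5=3, -2+8=6, -2+9=7
Collecting distinct sums: A + B = {-12, -10, -6, -3, -1, 0, 1, 2, 3, 6, 7}
|A + B| = 11

A + B = {-12, -10, -6, -3, -1, 0, 1, 2, 3, 6, 7}


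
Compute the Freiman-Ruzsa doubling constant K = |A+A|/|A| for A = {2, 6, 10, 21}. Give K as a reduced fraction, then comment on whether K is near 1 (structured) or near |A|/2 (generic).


|A| = 4.
Compute A + A by enumerating all 16 pairs.
A + A = {4, 8, 12, 16, 20, 23, 27, 31, 42}, so |A + A| = 9.
K = |A + A| / |A| = 9/4 (already in lowest terms) ≈ 2.2500.
Reference: AP of size 4 gives K = 7/4 ≈ 1.7500; a fully generic set of size 4 gives K ≈ 2.5000.

|A| = 4, |A + A| = 9, K = 9/4.


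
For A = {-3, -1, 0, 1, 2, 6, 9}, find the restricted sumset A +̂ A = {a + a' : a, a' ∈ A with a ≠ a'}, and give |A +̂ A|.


Restricted sumset: A +̂ A = {a + a' : a ∈ A, a' ∈ A, a ≠ a'}.
Equivalently, take A + A and drop any sum 2a that is achievable ONLY as a + a for a ∈ A (i.e. sums representable only with equal summands).
Enumerate pairs (a, a') with a < a' (symmetric, so each unordered pair gives one sum; this covers all a ≠ a'):
  -3 + -1 = -4
  -3 + 0 = -3
  -3 + 1 = -2
  -3 + 2 = -1
  -3 + 6 = 3
  -3 + 9 = 6
  -1 + 0 = -1
  -1 + 1 = 0
  -1 + 2 = 1
  -1 + 6 = 5
  -1 + 9 = 8
  0 + 1 = 1
  0 + 2 = 2
  0 + 6 = 6
  0 + 9 = 9
  1 + 2 = 3
  1 + 6 = 7
  1 + 9 = 10
  2 + 6 = 8
  2 + 9 = 11
  6 + 9 = 15
Collected distinct sums: {-4, -3, -2, -1, 0, 1, 2, 3, 5, 6, 7, 8, 9, 10, 11, 15}
|A +̂ A| = 16
(Reference bound: |A +̂ A| ≥ 2|A| - 3 for |A| ≥ 2, with |A| = 7 giving ≥ 11.)

|A +̂ A| = 16


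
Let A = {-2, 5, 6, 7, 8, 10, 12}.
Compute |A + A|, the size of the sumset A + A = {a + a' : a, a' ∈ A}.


A + A = {a + a' : a, a' ∈ A}; |A| = 7.
General bounds: 2|A| - 1 ≤ |A + A| ≤ |A|(|A|+1)/2, i.e. 13 ≤ |A + A| ≤ 28.
Lower bound 2|A|-1 is attained iff A is an arithmetic progression.
Enumerate sums a + a' for a ≤ a' (symmetric, so this suffices):
a = -2: -2+-2=-4, -2+5=3, -2+6=4, -2+7=5, -2+8=6, -2+10=8, -2+12=10
a = 5: 5+5=10, 5+6=11, 5+7=12, 5+8=13, 5+10=15, 5+12=17
a = 6: 6+6=12, 6+7=13, 6+8=14, 6+10=16, 6+12=18
a = 7: 7+7=14, 7+8=15, 7+10=17, 7+12=19
a = 8: 8+8=16, 8+10=18, 8+12=20
a = 10: 10+10=20, 10+12=22
a = 12: 12+12=24
Distinct sums: {-4, 3, 4, 5, 6, 8, 10, 11, 12, 13, 14, 15, 16, 17, 18, 19, 20, 22, 24}
|A + A| = 19

|A + A| = 19


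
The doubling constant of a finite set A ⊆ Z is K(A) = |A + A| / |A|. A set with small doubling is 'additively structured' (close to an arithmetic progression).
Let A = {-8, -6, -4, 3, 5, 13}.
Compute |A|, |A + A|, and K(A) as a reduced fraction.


|A| = 6.
Compute A + A by enumerating all 36 pairs.
A + A = {-16, -14, -12, -10, -8, -5, -3, -1, 1, 5, 6, 7, 8, 9, 10, 16, 18, 26}, so |A + A| = 18.
K = |A + A| / |A| = 18/6 = 3/1 ≈ 3.0000.
Reference: AP of size 6 gives K = 11/6 ≈ 1.8333; a fully generic set of size 6 gives K ≈ 3.5000.

|A| = 6, |A + A| = 18, K = 18/6 = 3/1.


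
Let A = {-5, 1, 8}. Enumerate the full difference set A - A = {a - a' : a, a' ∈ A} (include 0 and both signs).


A - A = {a - a' : a, a' ∈ A}.
Compute a - a' for each ordered pair (a, a'):
a = -5: -5--5=0, -5-1=-6, -5-8=-13
a = 1: 1--5=6, 1-1=0, 1-8=-7
a = 8: 8--5=13, 8-1=7, 8-8=0
Collecting distinct values (and noting 0 appears from a-a):
A - A = {-13, -7, -6, 0, 6, 7, 13}
|A - A| = 7

A - A = {-13, -7, -6, 0, 6, 7, 13}


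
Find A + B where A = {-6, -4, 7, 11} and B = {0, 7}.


A + B = {a + b : a ∈ A, b ∈ B}.
Enumerate all |A|·|B| = 4·2 = 8 pairs (a, b) and collect distinct sums.
a = -6: -6+0=-6, -6+7=1
a = -4: -4+0=-4, -4+7=3
a = 7: 7+0=7, 7+7=14
a = 11: 11+0=11, 11+7=18
Collecting distinct sums: A + B = {-6, -4, 1, 3, 7, 11, 14, 18}
|A + B| = 8

A + B = {-6, -4, 1, 3, 7, 11, 14, 18}


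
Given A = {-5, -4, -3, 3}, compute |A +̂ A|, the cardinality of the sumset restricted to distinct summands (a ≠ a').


Restricted sumset: A +̂ A = {a + a' : a ∈ A, a' ∈ A, a ≠ a'}.
Equivalently, take A + A and drop any sum 2a that is achievable ONLY as a + a for a ∈ A (i.e. sums representable only with equal summands).
Enumerate pairs (a, a') with a < a' (symmetric, so each unordered pair gives one sum; this covers all a ≠ a'):
  -5 + -4 = -9
  -5 + -3 = -8
  -5 + 3 = -2
  -4 + -3 = -7
  -4 + 3 = -1
  -3 + 3 = 0
Collected distinct sums: {-9, -8, -7, -2, -1, 0}
|A +̂ A| = 6
(Reference bound: |A +̂ A| ≥ 2|A| - 3 for |A| ≥ 2, with |A| = 4 giving ≥ 5.)

|A +̂ A| = 6


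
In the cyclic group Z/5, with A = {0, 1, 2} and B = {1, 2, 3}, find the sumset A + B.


Work in Z/5Z: reduce every sum a + b modulo 5.
Enumerate all 9 pairs:
a = 0: 0+1=1, 0+2=2, 0+3=3
a = 1: 1+1=2, 1+2=3, 1+3=4
a = 2: 2+1=3, 2+2=4, 2+3=0
Distinct residues collected: {0, 1, 2, 3, 4}
|A + B| = 5 (out of 5 total residues).

A + B = {0, 1, 2, 3, 4}


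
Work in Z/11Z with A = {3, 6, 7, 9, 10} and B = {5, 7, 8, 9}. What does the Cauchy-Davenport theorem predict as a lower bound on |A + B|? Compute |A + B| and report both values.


Cauchy-Davenport: |A + B| ≥ min(p, |A| + |B| - 1) for A, B nonempty in Z/pZ.
|A| = 5, |B| = 4, p = 11.
CD lower bound = min(11, 5 + 4 - 1) = min(11, 8) = 8.
Compute A + B mod 11 directly:
a = 3: 3+5=8, 3+7=10, 3+8=0, 3+9=1
a = 6: 6+5=0, 6+7=2, 6+8=3, 6+9=4
a = 7: 7+5=1, 7+7=3, 7+8=4, 7+9=5
a = 9: 9+5=3, 9+7=5, 9+8=6, 9+9=7
a = 10: 10+5=4, 10+7=6, 10+8=7, 10+9=8
A + B = {0, 1, 2, 3, 4, 5, 6, 7, 8, 10}, so |A + B| = 10.
Verify: 10 ≥ 8? Yes ✓.

CD lower bound = 8, actual |A + B| = 10.


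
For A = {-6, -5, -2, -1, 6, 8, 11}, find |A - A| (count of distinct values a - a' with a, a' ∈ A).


A - A = {a - a' : a, a' ∈ A}; |A| = 7.
Bounds: 2|A|-1 ≤ |A - A| ≤ |A|² - |A| + 1, i.e. 13 ≤ |A - A| ≤ 43.
Note: 0 ∈ A - A always (from a - a). The set is symmetric: if d ∈ A - A then -d ∈ A - A.
Enumerate nonzero differences d = a - a' with a > a' (then include -d):
Positive differences: {1, 2, 3, 4, 5, 7, 8, 9, 10, 11, 12, 13, 14, 16, 17}
Full difference set: {0} ∪ (positive diffs) ∪ (negative diffs).
|A - A| = 1 + 2·15 = 31 (matches direct enumeration: 31).

|A - A| = 31


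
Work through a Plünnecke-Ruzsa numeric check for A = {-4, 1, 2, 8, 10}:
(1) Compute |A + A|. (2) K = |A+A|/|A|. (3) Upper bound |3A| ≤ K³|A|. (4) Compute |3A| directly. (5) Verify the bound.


|A| = 5.
Step 1: Compute A + A by enumerating all 25 pairs.
A + A = {-8, -3, -2, 2, 3, 4, 6, 9, 10, 11, 12, 16, 18, 20}, so |A + A| = 14.
Step 2: Doubling constant K = |A + A|/|A| = 14/5 = 14/5 ≈ 2.8000.
Step 3: Plünnecke-Ruzsa gives |3A| ≤ K³·|A| = (2.8000)³ · 5 ≈ 109.7600.
Step 4: Compute 3A = A + A + A directly by enumerating all triples (a,b,c) ∈ A³; |3A| = 29.
Step 5: Check 29 ≤ 109.7600? Yes ✓.

K = 14/5, Plünnecke-Ruzsa bound K³|A| ≈ 109.7600, |3A| = 29, inequality holds.


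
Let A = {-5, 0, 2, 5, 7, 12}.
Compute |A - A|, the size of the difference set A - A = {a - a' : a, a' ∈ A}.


A - A = {a - a' : a, a' ∈ A}; |A| = 6.
Bounds: 2|A|-1 ≤ |A - A| ≤ |A|² - |A| + 1, i.e. 11 ≤ |A - A| ≤ 31.
Note: 0 ∈ A - A always (from a - a). The set is symmetric: if d ∈ A - A then -d ∈ A - A.
Enumerate nonzero differences d = a - a' with a > a' (then include -d):
Positive differences: {2, 3, 5, 7, 10, 12, 17}
Full difference set: {0} ∪ (positive diffs) ∪ (negative diffs).
|A - A| = 1 + 2·7 = 15 (matches direct enumeration: 15).

|A - A| = 15


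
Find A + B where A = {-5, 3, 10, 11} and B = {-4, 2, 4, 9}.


A + B = {a + b : a ∈ A, b ∈ B}.
Enumerate all |A|·|B| = 4·4 = 16 pairs (a, b) and collect distinct sums.
a = -5: -5+-4=-9, -5+2=-3, -5+4=-1, -5+9=4
a = 3: 3+-4=-1, 3+2=5, 3+4=7, 3+9=12
a = 10: 10+-4=6, 10+2=12, 10+4=14, 10+9=19
a = 11: 11+-4=7, 11+2=13, 11+4=15, 11+9=20
Collecting distinct sums: A + B = {-9, -3, -1, 4, 5, 6, 7, 12, 13, 14, 15, 19, 20}
|A + B| = 13

A + B = {-9, -3, -1, 4, 5, 6, 7, 12, 13, 14, 15, 19, 20}


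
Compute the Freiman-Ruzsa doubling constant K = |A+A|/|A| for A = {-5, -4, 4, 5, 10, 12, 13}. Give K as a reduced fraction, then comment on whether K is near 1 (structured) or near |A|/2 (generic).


|A| = 7.
Compute A + A by enumerating all 49 pairs.
A + A = {-10, -9, -8, -1, 0, 1, 5, 6, 7, 8, 9, 10, 14, 15, 16, 17, 18, 20, 22, 23, 24, 25, 26}, so |A + A| = 23.
K = |A + A| / |A| = 23/7 (already in lowest terms) ≈ 3.2857.
Reference: AP of size 7 gives K = 13/7 ≈ 1.8571; a fully generic set of size 7 gives K ≈ 4.0000.

|A| = 7, |A + A| = 23, K = 23/7.


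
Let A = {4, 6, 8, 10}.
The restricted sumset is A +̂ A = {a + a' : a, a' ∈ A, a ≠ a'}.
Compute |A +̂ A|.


Restricted sumset: A +̂ A = {a + a' : a ∈ A, a' ∈ A, a ≠ a'}.
Equivalently, take A + A and drop any sum 2a that is achievable ONLY as a + a for a ∈ A (i.e. sums representable only with equal summands).
Enumerate pairs (a, a') with a < a' (symmetric, so each unordered pair gives one sum; this covers all a ≠ a'):
  4 + 6 = 10
  4 + 8 = 12
  4 + 10 = 14
  6 + 8 = 14
  6 + 10 = 16
  8 + 10 = 18
Collected distinct sums: {10, 12, 14, 16, 18}
|A +̂ A| = 5
(Reference bound: |A +̂ A| ≥ 2|A| - 3 for |A| ≥ 2, with |A| = 4 giving ≥ 5.)

|A +̂ A| = 5


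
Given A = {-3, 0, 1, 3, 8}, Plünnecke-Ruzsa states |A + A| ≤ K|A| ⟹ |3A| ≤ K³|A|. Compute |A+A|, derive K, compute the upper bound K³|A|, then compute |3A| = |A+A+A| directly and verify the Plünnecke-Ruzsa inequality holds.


|A| = 5.
Step 1: Compute A + A by enumerating all 25 pairs.
A + A = {-6, -3, -2, 0, 1, 2, 3, 4, 5, 6, 8, 9, 11, 16}, so |A + A| = 14.
Step 2: Doubling constant K = |A + A|/|A| = 14/5 = 14/5 ≈ 2.8000.
Step 3: Plünnecke-Ruzsa gives |3A| ≤ K³·|A| = (2.8000)³ · 5 ≈ 109.7600.
Step 4: Compute 3A = A + A + A directly by enumerating all triples (a,b,c) ∈ A³; |3A| = 25.
Step 5: Check 25 ≤ 109.7600? Yes ✓.

K = 14/5, Plünnecke-Ruzsa bound K³|A| ≈ 109.7600, |3A| = 25, inequality holds.


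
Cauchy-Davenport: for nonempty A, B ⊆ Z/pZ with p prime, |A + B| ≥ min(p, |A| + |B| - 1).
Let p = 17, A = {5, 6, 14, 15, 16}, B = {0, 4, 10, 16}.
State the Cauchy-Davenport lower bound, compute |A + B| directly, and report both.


Cauchy-Davenport: |A + B| ≥ min(p, |A| + |B| - 1) for A, B nonempty in Z/pZ.
|A| = 5, |B| = 4, p = 17.
CD lower bound = min(17, 5 + 4 - 1) = min(17, 8) = 8.
Compute A + B mod 17 directly:
a = 5: 5+0=5, 5+4=9, 5+10=15, 5+16=4
a = 6: 6+0=6, 6+4=10, 6+10=16, 6+16=5
a = 14: 14+0=14, 14+4=1, 14+10=7, 14+16=13
a = 15: 15+0=15, 15+4=2, 15+10=8, 15+16=14
a = 16: 16+0=16, 16+4=3, 16+10=9, 16+16=15
A + B = {1, 2, 3, 4, 5, 6, 7, 8, 9, 10, 13, 14, 15, 16}, so |A + B| = 14.
Verify: 14 ≥ 8? Yes ✓.

CD lower bound = 8, actual |A + B| = 14.
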